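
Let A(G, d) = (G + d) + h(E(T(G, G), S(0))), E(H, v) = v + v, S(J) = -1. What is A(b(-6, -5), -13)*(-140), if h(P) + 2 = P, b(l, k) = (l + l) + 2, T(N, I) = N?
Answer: 3780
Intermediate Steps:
b(l, k) = 2 + 2*l (b(l, k) = 2*l + 2 = 2 + 2*l)
E(H, v) = 2*v
h(P) = -2 + P
A(G, d) = -4 + G + d (A(G, d) = (G + d) + (-2 + 2*(-1)) = (G + d) + (-2 - 2) = (G + d) - 4 = -4 + G + d)
A(b(-6, -5), -13)*(-140) = (-4 + (2 + 2*(-6)) - 13)*(-140) = (-4 + (2 - 12) - 13)*(-140) = (-4 - 10 - 13)*(-140) = -27*(-140) = 3780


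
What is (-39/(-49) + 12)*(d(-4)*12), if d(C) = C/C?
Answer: 7524/49 ≈ 153.55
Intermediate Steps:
d(C) = 1
(-39/(-49) + 12)*(d(-4)*12) = (-39/(-49) + 12)*(1*12) = (-39*(-1/49) + 12)*12 = (39/49 + 12)*12 = (627/49)*12 = 7524/49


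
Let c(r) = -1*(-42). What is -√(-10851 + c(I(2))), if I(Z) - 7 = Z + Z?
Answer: -3*I*√1201 ≈ -103.97*I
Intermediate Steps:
I(Z) = 7 + 2*Z (I(Z) = 7 + (Z + Z) = 7 + 2*Z)
c(r) = 42
-√(-10851 + c(I(2))) = -√(-10851 + 42) = -√(-10809) = -3*I*√1201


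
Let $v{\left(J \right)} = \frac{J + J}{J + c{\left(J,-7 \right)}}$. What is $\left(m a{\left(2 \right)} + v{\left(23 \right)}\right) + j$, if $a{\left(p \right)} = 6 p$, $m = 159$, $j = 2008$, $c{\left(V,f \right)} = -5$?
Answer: $\frac{35267}{9} \approx 3918.6$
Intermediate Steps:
$v{\left(J \right)} = \frac{2 J}{-5 + J}$ ($v{\left(J \right)} = \frac{J + J}{J - 5} = \frac{2 J}{-5 + J}$)
$\left(m a{\left(2 \right)} + v{\left(23 \right)}\right) + j = \left(159 \cdot 6 \cdot 2 + 2 \cdot 23 \frac{1}{-5 + 23}\right) + 2008 = \left(159 \cdot 12 + 2 \cdot 23 \cdot \frac{1}{18}\right) + 2008 = \left(1908 + 2 \cdot 23 \cdot \frac{1}{18}\right) + 2008 = \left(1908 + \frac{23}{9}\right) + 2008 = \frac{17195}{9} + 2008 = \frac{35267}{9}$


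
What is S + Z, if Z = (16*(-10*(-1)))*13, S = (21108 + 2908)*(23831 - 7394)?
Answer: 394753072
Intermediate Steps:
S = 394750992 (S = 24016*16437 = 394750992)
Z = 2080 (Z = (16*10)*13 = 160*13 = 2080)
S + Z = 394750992 + 2080 = 394753072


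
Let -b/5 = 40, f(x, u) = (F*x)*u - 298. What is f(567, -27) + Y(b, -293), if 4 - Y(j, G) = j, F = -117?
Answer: 1791059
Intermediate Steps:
f(x, u) = -298 - 117*u*x (f(x, u) = (-117*x)*u - 298 = -117*u*x - 298 = -298 - 117*u*x)
b = -200 (b = -5*40 = -200)
Y(j, G) = 4 - j
f(567, -27) + Y(b, -293) = (-298 - 117*(-27)*567) + (4 - 1*(-200)) = (-298 + 1791153) + (4 + 200) = 1790855 + 204 = 1791059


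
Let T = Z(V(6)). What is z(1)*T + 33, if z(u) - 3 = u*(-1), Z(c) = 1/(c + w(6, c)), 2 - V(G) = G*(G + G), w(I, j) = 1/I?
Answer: 13815/419 ≈ 32.971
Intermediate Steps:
V(G) = 2 - 2*G² (V(G) = 2 - G*(G + G) = 2 - G*2*G = 2 - 2*G²)
Z(c) = 1/(⅙ + c) (Z(c) = 1/(c + 1/6) = 1/(c + ⅙) = 1/(⅙ + c))
z(u) = 3 - u (z(u) = 3 + u*(-1) = 3 - u)
T = -6/419 (T = 6/(1 + 6*(2 - 2*6²)) = 6/(1 + 6*(2 - 2*36)) = 6/(1 + 6*(2 - 72)) = 6/(1 + 6*(-70)) = 6/(1 - 420) = 6/(-419) = 6*(-1/419) = -6/419 ≈ -0.014320)
z(1)*T + 33 = (3 - 1*1)*(-6/419) + 33 = (3 - 1)*(-6/419) + 33 = 2*(-6/419) + 33 = -12/419 + 33 = 13815/419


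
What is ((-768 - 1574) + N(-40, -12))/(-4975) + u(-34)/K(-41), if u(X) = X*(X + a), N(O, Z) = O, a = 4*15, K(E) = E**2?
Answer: -393758/8362975 ≈ -0.047083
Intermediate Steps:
a = 60
u(X) = X*(60 + X) (u(X) = X*(X + 60) = X*(60 + X))
((-768 - 1574) + N(-40, -12))/(-4975) + u(-34)/K(-41) = ((-768 - 1574) - 40)/(-4975) + (-34*(60 - 34))/((-41)**2) = (-2342 - 40)*(-1/4975) - 34*26/1681 = -2382*(-1/4975) - 884*1/1681 = 2382/4975 - 884/1681 = -393758/8362975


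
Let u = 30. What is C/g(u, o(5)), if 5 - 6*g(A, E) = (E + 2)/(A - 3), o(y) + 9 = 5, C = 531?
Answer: 86022/137 ≈ 627.90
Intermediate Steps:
o(y) = -4 (o(y) = -9 + 5 = -4)
g(A, E) = ⅚ - (2 + E)/(6*(-3 + A)) (g(A, E) = ⅚ - (E + 2)/(6*(A - 3)) = ⅚ - (2 + E)/(6*(-3 + A)))
C/g(u, o(5)) = 531/(((-17 - 1*(-4) + 5*30)/(6*(-3 + 30)))) = 531/(((⅙)*(-17 + 4 + 150)/27)) = 531/(((⅙)*(1/27)*137)) = 531/(137/162) = 531*(162/137) = 86022/137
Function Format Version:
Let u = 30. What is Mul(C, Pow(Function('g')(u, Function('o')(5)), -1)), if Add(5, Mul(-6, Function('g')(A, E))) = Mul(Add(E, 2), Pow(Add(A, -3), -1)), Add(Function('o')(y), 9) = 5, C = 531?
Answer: Rational(86022, 137) ≈ 627.90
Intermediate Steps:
Function('o')(y) = -4 (Function('o')(y) = Add(-9, 5) = -4)
Function('g')(A, E) = Add(Rational(5, 6), Mul(Rational(-1, 6), Pow(Add(-3, A), -1), Add(2, E))) (Function('g')(A, E) = Add(Rational(5, 6), Mul(Rational(-1, 6), Mul(Add(E, 2), Pow(Add(A, -3), -1)))) = Add(Rational(5, 6), Mul(Rational(-1, 6), Mul(Add(2, E), Pow(Add(-3, A), -1)))) = Add(Rational(5, 6), Mul(Rational(-1, 6), Mul(Pow(Add(-3, A), -1), Add(2, E)))) = Add(Rational(5, 6), Mul(Rational(-1, 6), Pow(Add(-3, A), -1), Add(2, E))))
Mul(C, Pow(Function('g')(u, Function('o')(5)), -1)) = Mul(531, Pow(Mul(Rational(1, 6), Pow(Add(-3, 30), -1), Add(-17, Mul(-1, -4), Mul(5, 30))), -1)) = Mul(531, Pow(Mul(Rational(1, 6), Pow(27, -1), Add(-17, 4, 150)), -1)) = Mul(531, Pow(Mul(Rational(1, 6), Rational(1, 27), 137), -1)) = Mul(531, Pow(Rational(137, 162), -1)) = Mul(531, Rational(162, 137)) = Rational(86022, 137)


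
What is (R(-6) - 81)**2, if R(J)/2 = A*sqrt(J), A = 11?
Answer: 3657 - 3564*I*sqrt(6) ≈ 3657.0 - 8730.0*I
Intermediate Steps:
R(J) = 22*sqrt(J) (R(J) = 2*(11*sqrt(J)) = 22*sqrt(J))
(R(-6) - 81)**2 = (22*sqrt(-6) - 81)**2 = (22*(I*sqrt(6)) - 81)**2 = (22*I*sqrt(6) - 81)**2 = (-81 + 22*I*sqrt(6))**2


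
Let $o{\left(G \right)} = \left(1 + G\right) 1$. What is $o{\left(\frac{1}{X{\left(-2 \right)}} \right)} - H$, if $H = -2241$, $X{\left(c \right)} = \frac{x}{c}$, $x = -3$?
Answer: $\frac{6728}{3} \approx 2242.7$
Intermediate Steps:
$X{\left(c \right)} = - \frac{3}{c}$
$o{\left(G \right)} = 1 + G$
$o{\left(\frac{1}{X{\left(-2 \right)}} \right)} - H = \left(1 + \frac{1}{\left(-3\right) \frac{1}{-2}}\right) - -2241 = \left(1 + \frac{1}{\left(-3\right) \left(- \frac{1}{2}\right)}\right) + 2241 = \left(1 + \frac{1}{\frac{3}{2}}\right) + 2241 = \left(1 + \frac{2}{3}\right) + 2241 = \frac{5}{3} + 2241 = \frac{6728}{3}$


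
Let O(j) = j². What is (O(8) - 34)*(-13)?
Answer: -390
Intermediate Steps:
(O(8) - 34)*(-13) = (8² - 34)*(-13) = (64 - 34)*(-13) = 30*(-13) = -390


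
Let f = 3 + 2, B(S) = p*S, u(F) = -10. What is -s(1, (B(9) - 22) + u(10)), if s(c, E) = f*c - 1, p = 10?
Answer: -4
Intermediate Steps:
B(S) = 10*S
f = 5
s(c, E) = -1 + 5*c (s(c, E) = 5*c - 1 = -1 + 5*c)
-s(1, (B(9) - 22) + u(10)) = -(-1 + 5*1) = -(-1 + 5) = -1*4 = -4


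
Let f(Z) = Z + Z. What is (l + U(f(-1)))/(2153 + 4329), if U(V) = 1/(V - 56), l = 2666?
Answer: 154627/375956 ≈ 0.41129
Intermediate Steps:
f(Z) = 2*Z
U(V) = 1/(-56 + V)
(l + U(f(-1)))/(2153 + 4329) = (2666 + 1/(-56 + 2*(-1)))/(2153 + 4329) = (2666 + 1/(-56 - 2))/6482 = (2666 + 1/(-58))*(1/6482) = (2666 - 1/58)*(1/6482) = (154627/58)*(1/6482) = 154627/375956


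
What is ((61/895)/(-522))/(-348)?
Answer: 61/162582120 ≈ 3.7519e-7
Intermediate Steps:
((61/895)/(-522))/(-348) = ((61*(1/895))*(-1/522))*(-1/348) = ((61/895)*(-1/522))*(-1/348) = -61/467190*(-1/348) = 61/162582120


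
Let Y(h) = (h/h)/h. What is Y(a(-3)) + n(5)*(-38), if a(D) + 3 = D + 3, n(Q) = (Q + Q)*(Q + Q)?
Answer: -11401/3 ≈ -3800.3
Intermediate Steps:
n(Q) = 4*Q² (n(Q) = (2*Q)*(2*Q) = 4*Q²)
a(D) = D (a(D) = -3 + (D + 3) = -3 + (3 + D) = D)
Y(h) = 1/h
Y(a(-3)) + n(5)*(-38) = 1/(-3) + (4*5²)*(-38) = -⅓ + (4*25)*(-38) = -⅓ + 100*(-38) = -⅓ - 3800 = -11401/3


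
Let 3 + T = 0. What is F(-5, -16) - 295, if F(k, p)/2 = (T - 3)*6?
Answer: -367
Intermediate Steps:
T = -3 (T = -3 + 0 = -3)
F(k, p) = -72 (F(k, p) = 2*((-3 - 3)*6) = 2*(-6*6) = 2*(-36) = -72)
F(-5, -16) - 295 = -72 - 295 = -367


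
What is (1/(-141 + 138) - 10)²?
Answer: 961/9 ≈ 106.78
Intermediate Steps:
(1/(-141 + 138) - 10)² = (1/(-3) - 10)² = (-⅓ - 10)² = (-31/3)² = 961/9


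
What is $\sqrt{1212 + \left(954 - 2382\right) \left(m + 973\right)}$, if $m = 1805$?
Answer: $2 i \sqrt{991443} \approx 1991.4 i$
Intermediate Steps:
$\sqrt{1212 + \left(954 - 2382\right) \left(m + 973\right)} = \sqrt{1212 + \left(954 - 2382\right) \left(1805 + 973\right)} = \sqrt{1212 - 3966984} = \sqrt{-3965772} = 2 i \sqrt{991443}$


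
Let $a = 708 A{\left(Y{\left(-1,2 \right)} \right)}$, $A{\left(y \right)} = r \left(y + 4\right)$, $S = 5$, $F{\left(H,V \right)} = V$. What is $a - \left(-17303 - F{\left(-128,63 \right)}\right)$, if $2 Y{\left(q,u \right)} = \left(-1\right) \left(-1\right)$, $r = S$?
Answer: $33296$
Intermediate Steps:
$r = 5$
$Y{\left(q,u \right)} = \frac{1}{2}$ ($Y{\left(q,u \right)} = \frac{\left(-1\right) \left(-1\right)}{2} = \frac{1}{2} \cdot 1 = \frac{1}{2}$)
$A{\left(y \right)} = 20 + 5 y$ ($A{\left(y \right)} = 5 \left(y + 4\right) = 5 \left(4 + y\right) = 20 + 5 y$)
$a = 15930$ ($a = 708 \left(20 + 5 \cdot \frac{1}{2}\right) = 708 \left(20 + \frac{5}{2}\right) = 708 \cdot \frac{45}{2} = 15930$)
$a - \left(-17303 - F{\left(-128,63 \right)}\right) = 15930 - \left(-17303 - 63\right) = 15930 - -17366 = 15930 + 17366 = 33296$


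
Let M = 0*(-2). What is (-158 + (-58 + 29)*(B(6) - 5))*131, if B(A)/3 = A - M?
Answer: -70085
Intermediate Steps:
M = 0
B(A) = 3*A (B(A) = 3*(A - 1*0) = 3*(A + 0) = 3*A)
(-158 + (-58 + 29)*(B(6) - 5))*131 = (-158 + (-58 + 29)*(3*6 - 5))*131 = (-158 - 29*(18 - 5))*131 = (-158 - 29*13)*131 = (-158 - 377)*131 = -535*131 = -70085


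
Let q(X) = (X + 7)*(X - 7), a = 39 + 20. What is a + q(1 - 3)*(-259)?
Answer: 11714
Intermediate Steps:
a = 59
q(X) = (-7 + X)*(7 + X) (q(X) = (7 + X)*(-7 + X) = (-7 + X)*(7 + X))
a + q(1 - 3)*(-259) = 59 + (-49 + (1 - 3)²)*(-259) = 59 + (-49 + (-2)²)*(-259) = 59 + (-49 + 4)*(-259) = 59 - 45*(-259) = 59 + 11655 = 11714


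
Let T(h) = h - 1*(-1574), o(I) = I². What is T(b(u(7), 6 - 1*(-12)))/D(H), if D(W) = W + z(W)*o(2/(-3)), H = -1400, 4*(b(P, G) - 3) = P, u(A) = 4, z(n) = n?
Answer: -7101/9100 ≈ -0.78033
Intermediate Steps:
b(P, G) = 3 + P/4
T(h) = 1574 + h (T(h) = h + 1574 = 1574 + h)
D(W) = 13*W/9 (D(W) = W + W*(2/(-3))² = W + W*(2*(-⅓))² = W + W*(-⅔)² = W + W*(4/9) = W + 4*W/9 = 13*W/9)
T(b(u(7), 6 - 1*(-12)))/D(H) = (1574 + (3 + (¼)*4))/(((13/9)*(-1400))) = (1574 + (3 + 1))/(-18200/9) = (1574 + 4)*(-9/18200) = 1578*(-9/18200) = -7101/9100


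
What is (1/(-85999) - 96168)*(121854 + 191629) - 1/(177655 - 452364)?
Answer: -712214592628926816352/23624699291 ≈ -3.0147e+10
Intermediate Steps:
(1/(-85999) - 96168)*(121854 + 191629) - 1/(177655 - 452364) = (-1/85999 - 96168)*313483 - 1/(-274709) = -8270351833/85999*313483 - 1*(-1/274709) = -2592614703664339/85999 + 1/274709 = -712214592628926816352/23624699291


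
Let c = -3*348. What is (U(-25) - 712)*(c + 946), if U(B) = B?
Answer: 72226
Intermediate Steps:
c = -1044
(U(-25) - 712)*(c + 946) = (-25 - 712)*(-1044 + 946) = -737*(-98) = 72226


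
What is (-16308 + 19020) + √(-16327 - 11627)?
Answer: 2712 + 3*I*√3106 ≈ 2712.0 + 167.19*I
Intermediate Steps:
(-16308 + 19020) + √(-16327 - 11627) = 2712 + √(-27954) = 2712 + 3*I*√3106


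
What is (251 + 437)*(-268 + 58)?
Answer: -144480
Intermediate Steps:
(251 + 437)*(-268 + 58) = 688*(-210) = -144480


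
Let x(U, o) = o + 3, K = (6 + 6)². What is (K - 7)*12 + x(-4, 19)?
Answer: 1666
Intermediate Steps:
K = 144 (K = 12² = 144)
x(U, o) = 3 + o
(K - 7)*12 + x(-4, 19) = (144 - 7)*12 + (3 + 19) = 137*12 + 22 = 1644 + 22 = 1666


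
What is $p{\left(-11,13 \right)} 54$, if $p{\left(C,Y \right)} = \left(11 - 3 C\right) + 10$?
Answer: $2916$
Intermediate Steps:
$p{\left(C,Y \right)} = 21 - 3 C$
$p{\left(-11,13 \right)} 54 = \left(21 - -33\right) 54 = \left(21 + 33\right) 54 = 54 \cdot 54 = 2916$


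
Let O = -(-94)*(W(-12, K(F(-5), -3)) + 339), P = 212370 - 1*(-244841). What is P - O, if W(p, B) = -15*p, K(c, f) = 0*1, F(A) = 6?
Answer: 408425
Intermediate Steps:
K(c, f) = 0
P = 457211 (P = 212370 + 244841 = 457211)
O = 48786 (O = -(-94)*(-15*(-12) + 339) = -(-94)*(180 + 339) = -(-94)*519 = -1*(-48786) = 48786)
P - O = 457211 - 1*48786 = 457211 - 48786 = 408425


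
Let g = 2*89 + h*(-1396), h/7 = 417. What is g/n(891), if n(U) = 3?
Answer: -4074746/3 ≈ -1.3582e+6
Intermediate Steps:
h = 2919 (h = 7*417 = 2919)
g = -4074746 (g = 2*89 + 2919*(-1396) = 178 - 4074924 = -4074746)
g/n(891) = -4074746/3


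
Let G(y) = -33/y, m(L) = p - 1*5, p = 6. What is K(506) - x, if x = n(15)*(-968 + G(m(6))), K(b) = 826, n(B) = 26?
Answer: 26852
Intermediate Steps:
m(L) = 1 (m(L) = 6 - 1*5 = 6 - 5 = 1)
x = -26026 (x = 26*(-968 - 33/1) = 26*(-968 - 33*1) = 26*(-968 - 33) = 26*(-1001) = -26026)
K(506) - x = 826 - 1*(-26026) = 826 + 26026 = 26852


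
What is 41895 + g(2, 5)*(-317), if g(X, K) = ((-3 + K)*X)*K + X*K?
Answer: 32385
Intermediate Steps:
g(X, K) = K*X + K*X*(-3 + K) (g(X, K) = (X*(-3 + K))*K + K*X = K*X*(-3 + K) + K*X = K*X + K*X*(-3 + K))
41895 + g(2, 5)*(-317) = 41895 + (5*2*(-2 + 5))*(-317) = 41895 + (5*2*3)*(-317) = 41895 + 30*(-317) = 41895 - 9510 = 32385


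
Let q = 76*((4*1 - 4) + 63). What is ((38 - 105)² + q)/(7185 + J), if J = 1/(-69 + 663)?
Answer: 5510538/4267891 ≈ 1.2912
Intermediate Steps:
J = 1/594 ≈ 0.0016835
q = 4788 (q = 76*((4 - 4) + 63) = 76*(0 + 63) = 76*63 = 4788)
((38 - 105)² + q)/(7185 + J) = ((38 - 105)² + 4788)/(7185 + 1/594) = ((-67)² + 4788)/(4267891/594) = (4489 + 4788)*(594/4267891) = 9277*(594/4267891) = 5510538/4267891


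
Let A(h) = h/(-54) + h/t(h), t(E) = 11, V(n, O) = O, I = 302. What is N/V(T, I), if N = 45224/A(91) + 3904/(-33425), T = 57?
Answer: 64134455032/2821370825 ≈ 22.732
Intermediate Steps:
A(h) = 43*h/594 (A(h) = h/(-54) + h/11 = h*(-1/54) + h*(1/11) = -h/54 + h/11 = 43*h/594)
N = 128268910064/18684575 (N = 45224/(((43/594)*91)) + 3904/(-33425) = 45224/(3913/594) + 3904*(-1/33425) = 45224*(594/3913) - 3904/33425 = 26863056/3913 - 3904/33425 = 128268910064/18684575 ≈ 6865.0)
N/V(T, I) = (128268910064/18684575)/302 = (128268910064/18684575)*(1/302) = 64134455032/2821370825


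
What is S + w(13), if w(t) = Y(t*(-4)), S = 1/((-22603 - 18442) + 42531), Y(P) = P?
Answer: -77271/1486 ≈ -51.999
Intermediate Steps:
S = 1/1486 (S = 1/(-41045 + 42531) = 1/1486 ≈ 0.00067295)
w(t) = -4*t (w(t) = t*(-4) = -4*t)
S + w(13) = 1/1486 - 4*13 = 1/1486 - 52 = -77271/1486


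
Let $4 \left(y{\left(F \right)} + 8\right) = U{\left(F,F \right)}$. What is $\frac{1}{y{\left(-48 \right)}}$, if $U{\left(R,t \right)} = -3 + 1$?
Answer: $- \frac{2}{17} \approx -0.11765$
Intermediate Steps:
$U{\left(R,t \right)} = -2$
$y{\left(F \right)} = - \frac{17}{2}$ ($y{\left(F \right)} = -8 + \frac{1}{4} \left(-2\right) = -8 - \frac{1}{2} = - \frac{17}{2}$)
$\frac{1}{y{\left(-48 \right)}} = \frac{1}{- \frac{17}{2}} = - \frac{2}{17}$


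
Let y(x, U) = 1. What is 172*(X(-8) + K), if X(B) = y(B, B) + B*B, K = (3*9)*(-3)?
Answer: -2752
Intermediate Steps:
K = -81 (K = 27*(-3) = -81)
X(B) = 1 + B**2 (X(B) = 1 + B*B = 1 + B**2)
172*(X(-8) + K) = 172*((1 + (-8)**2) - 81) = 172*((1 + 64) - 81) = 172*(65 - 81) = 172*(-16) = -2752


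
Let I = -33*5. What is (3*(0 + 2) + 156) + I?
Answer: -3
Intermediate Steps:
I = -165
(3*(0 + 2) + 156) + I = (3*(0 + 2) + 156) - 165 = (3*2 + 156) - 165 = (6 + 156) - 165 = 162 - 165 = -3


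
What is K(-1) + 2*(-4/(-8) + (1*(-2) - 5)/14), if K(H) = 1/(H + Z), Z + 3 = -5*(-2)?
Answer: ⅙ ≈ 0.16667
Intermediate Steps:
Z = 7 (Z = -3 - 5*(-2) = -3 + 10 = 7)
K(H) = 1/(7 + H) (K(H) = 1/(H + 7) = 1/(7 + H))
K(-1) + 2*(-4/(-8) + (1*(-2) - 5)/14) = 1/(7 - 1) + 2*(-4/(-8) + (1*(-2) - 5)/14) = 1/6 + 2*(-4*(-⅛) + (-2 - 5)*(1/14)) = ⅙ + 2*(½ - 7*1/14) = ⅙ + 2*(½ - ½) = ⅙ + 2*0 = ⅙ + 0 = ⅙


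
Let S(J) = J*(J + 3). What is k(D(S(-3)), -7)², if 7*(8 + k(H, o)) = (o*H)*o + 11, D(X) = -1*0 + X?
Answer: 2025/49 ≈ 41.327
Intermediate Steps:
S(J) = J*(3 + J)
D(X) = X (D(X) = 0 + X = X)
k(H, o) = -45/7 + H*o²/7 (k(H, o) = -8 + ((o*H)*o + 11)/7 = -8 + ((H*o)*o + 11)/7 = -8 + (H*o² + 11)/7 = -8 + (11 + H*o²)/7 = -8 + (11/7 + H*o²/7) = -45/7 + H*o²/7)
k(D(S(-3)), -7)² = (-45/7 + (⅐)*(-3*(3 - 3))*(-7)²)² = (-45/7 + (⅐)*(-3*0)*49)² = (-45/7 + (⅐)*0*49)² = (-45/7 + 0)² = (-45/7)² = 2025/49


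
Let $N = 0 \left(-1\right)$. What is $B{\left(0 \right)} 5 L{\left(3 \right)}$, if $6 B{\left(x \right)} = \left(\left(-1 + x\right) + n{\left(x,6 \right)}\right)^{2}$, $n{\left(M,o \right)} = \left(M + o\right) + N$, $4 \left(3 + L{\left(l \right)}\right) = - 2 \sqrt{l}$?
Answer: $- \frac{125}{2} - \frac{125 \sqrt{3}}{12} \approx -80.542$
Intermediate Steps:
$N = 0$
$L{\left(l \right)} = -3 - \frac{\sqrt{l}}{2}$ ($L{\left(l \right)} = -3 + \frac{\left(-2\right) \sqrt{l}}{4} = -3 - \frac{\sqrt{l}}{2}$)
$n{\left(M,o \right)} = M + o$ ($n{\left(M,o \right)} = \left(M + o\right) + 0 = M + o$)
$B{\left(x \right)} = \frac{\left(5 + 2 x\right)^{2}}{6}$ ($B{\left(x \right)} = \frac{\left(\left(-1 + x\right) + \left(x + 6\right)\right)^{2}}{6} = \frac{\left(\left(-1 + x\right) + \left(6 + x\right)\right)^{2}}{6} = \frac{\left(5 + 2 x\right)^{2}}{6}$)
$B{\left(0 \right)} 5 L{\left(3 \right)} = \frac{\left(5 + 2 \cdot 0\right)^{2}}{6} \cdot 5 \left(-3 - \frac{\sqrt{3}}{2}\right) = \frac{\left(5 + 0\right)^{2}}{6} \cdot 5 \left(-3 - \frac{\sqrt{3}}{2}\right) = \frac{5^{2}}{6} \cdot 5 \left(-3 - \frac{\sqrt{3}}{2}\right) = \frac{1}{6} \cdot 25 \cdot 5 \left(-3 - \frac{\sqrt{3}}{2}\right) = \frac{25}{6} \cdot 5 \left(-3 - \frac{\sqrt{3}}{2}\right) = \frac{125 \left(-3 - \frac{\sqrt{3}}{2}\right)}{6} = - \frac{125}{2} - \frac{125 \sqrt{3}}{12}$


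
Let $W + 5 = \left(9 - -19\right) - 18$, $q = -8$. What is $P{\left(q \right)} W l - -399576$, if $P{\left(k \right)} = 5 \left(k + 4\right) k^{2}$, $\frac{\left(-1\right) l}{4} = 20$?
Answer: $911576$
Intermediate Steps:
$l = -80$ ($l = \left(-4\right) 20 = -80$)
$W = 5$ ($W = -5 + \left(\left(9 - -19\right) - 18\right) = -5 + \left(\left(9 + 19\right) - 18\right) = -5 + \left(28 - 18\right) = -5 + 10 = 5$)
$P{\left(k \right)} = k^{2} \left(20 + 5 k\right)$ ($P{\left(k \right)} = 5 \left(4 + k\right) k^{2} = \left(20 + 5 k\right) k^{2} = k^{2} \left(20 + 5 k\right)$)
$P{\left(q \right)} W l - -399576 = 5 \left(-8\right)^{2} \left(4 - 8\right) 5 \left(-80\right) - -399576 = 5 \cdot 64 \left(-4\right) 5 \left(-80\right) + 399576 = \left(-1280\right) 5 \left(-80\right) + 399576 = \left(-6400\right) \left(-80\right) + 399576 = 512000 + 399576 = 911576$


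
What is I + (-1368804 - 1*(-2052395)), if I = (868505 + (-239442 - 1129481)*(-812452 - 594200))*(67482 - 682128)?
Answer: -1183561811647348855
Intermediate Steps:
I = -1183561811648032446 (I = (868505 - 1368923*(-1406652))*(-614646) = (868505 + 1925598275796)*(-614646) = 1925599144301*(-614646) = -1183561811648032446)
I + (-1368804 - 1*(-2052395)) = -1183561811648032446 + (-1368804 - 1*(-2052395)) = -1183561811648032446 + (-1368804 + 2052395) = -1183561811648032446 + 683591 = -1183561811647348855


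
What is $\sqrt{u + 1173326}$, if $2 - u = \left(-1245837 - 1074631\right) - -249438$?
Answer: $\sqrt{3244358} \approx 1801.2$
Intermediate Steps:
$u = 2071032$ ($u = 2 - \left(\left(-1245837 - 1074631\right) - -249438\right) = 2 - \left(-2320468 + 249438\right) = 2 - -2071030 = 2 + 2071030 = 2071032$)
$\sqrt{u + 1173326} = \sqrt{2071032 + 1173326} = \sqrt{3244358}$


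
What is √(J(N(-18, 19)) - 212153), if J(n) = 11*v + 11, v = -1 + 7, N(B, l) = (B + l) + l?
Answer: 6*I*√5891 ≈ 460.52*I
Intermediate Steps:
N(B, l) = B + 2*l
v = 6
J(n) = 77 (J(n) = 11*6 + 11 = 66 + 11 = 77)
√(J(N(-18, 19)) - 212153) = √(77 - 212153) = √(-212076) = 6*I*√5891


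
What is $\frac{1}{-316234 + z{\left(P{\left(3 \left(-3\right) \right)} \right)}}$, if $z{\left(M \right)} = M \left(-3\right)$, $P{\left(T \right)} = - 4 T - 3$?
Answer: $- \frac{1}{316333} \approx -3.1612 \cdot 10^{-6}$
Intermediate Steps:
$P{\left(T \right)} = -3 - 4 T$
$z{\left(M \right)} = - 3 M$
$\frac{1}{-316234 + z{\left(P{\left(3 \left(-3\right) \right)} \right)}} = \frac{1}{-316234 - 3 \left(-3 - 4 \cdot 3 \left(-3\right)\right)} = \frac{1}{-316234 - 3 \left(-3 - -36\right)} = \frac{1}{-316234 - 3 \left(-3 + 36\right)} = \frac{1}{-316234 - 99} = \frac{1}{-316333} = - \frac{1}{316333}$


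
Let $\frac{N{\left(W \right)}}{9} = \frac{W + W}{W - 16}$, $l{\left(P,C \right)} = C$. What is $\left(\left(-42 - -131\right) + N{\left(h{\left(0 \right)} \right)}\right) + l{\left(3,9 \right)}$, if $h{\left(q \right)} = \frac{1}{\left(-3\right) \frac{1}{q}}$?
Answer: $98$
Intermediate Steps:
$h{\left(q \right)} = - \frac{q}{3}$
$N{\left(W \right)} = \frac{18 W}{-16 + W}$ ($N{\left(W \right)} = 9 \frac{W + W}{W - 16} = 9 \frac{2 W}{-16 + W} = \frac{18 W}{-16 + W}$)
$\left(\left(-42 - -131\right) + N{\left(h{\left(0 \right)} \right)}\right) + l{\left(3,9 \right)} = \left(\left(-42 - -131\right) + \frac{18 \left(\left(- \frac{1}{3}\right) 0\right)}{-16 - 0}\right) + 9 = \left(\left(-42 + 131\right) + 18 \cdot 0 \frac{1}{-16 + 0}\right) + 9 = \left(89 + 18 \cdot 0 \frac{1}{-16}\right) + 9 = \left(89 + 18 \cdot 0 \left(- \frac{1}{16}\right)\right) + 9 = \left(89 + 0\right) + 9 = 89 + 9 = 98$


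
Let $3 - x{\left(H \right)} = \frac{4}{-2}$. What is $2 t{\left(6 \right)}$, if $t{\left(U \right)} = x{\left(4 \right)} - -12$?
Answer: $34$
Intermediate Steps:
$x{\left(H \right)} = 5$ ($x{\left(H \right)} = 3 - \frac{4}{-2} = 3 - 4 \left(- \frac{1}{2}\right) = 3 - -2 = 3 + 2 = 5$)
$t{\left(U \right)} = 17$ ($t{\left(U \right)} = 5 - -12 = 5 + 12 = 17$)
$2 t{\left(6 \right)} = 2 \cdot 17 = 34$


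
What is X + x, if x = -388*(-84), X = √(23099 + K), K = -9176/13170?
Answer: 32592 + √1001593823295/6585 ≈ 32744.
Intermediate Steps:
K = -4588/6585 (K = -9176*1/13170 = -4588/6585 ≈ -0.69674)
X = √1001593823295/6585 (X = √(23099 - 4588/6585) = √(152102327/6585) = √1001593823295/6585 ≈ 151.98)
x = 32592
X + x = √1001593823295/6585 + 32592 = 32592 + √1001593823295/6585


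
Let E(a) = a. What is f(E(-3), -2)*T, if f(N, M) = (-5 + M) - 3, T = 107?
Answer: -1070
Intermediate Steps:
f(N, M) = -8 + M
f(E(-3), -2)*T = (-8 - 2)*107 = -10*107 = -1070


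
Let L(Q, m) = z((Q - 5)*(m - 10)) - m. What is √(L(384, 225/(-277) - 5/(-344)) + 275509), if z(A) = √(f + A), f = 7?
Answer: √(625393668153954 + 47644*I*√9273527950358)/47644 ≈ 524.89 + 0.060886*I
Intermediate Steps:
z(A) = √(7 + A)
L(Q, m) = √(7 + (-10 + m)*(-5 + Q)) - m (L(Q, m) = √(7 + (Q - 5)*(m - 10)) - m = √(7 + (-5 + Q)*(-10 + m)) - m = √(7 + (-10 + m)*(-5 + Q)) - m)
√(L(384, 225/(-277) - 5/(-344)) + 275509) = √((√(57 - 10*384 - 5*(225/(-277) - 5/(-344)) + 384*(225/(-277) - 5/(-344))) - (225/(-277) - 5/(-344))) + 275509) = √((√(57 - 3840 - 5*(225*(-1/277) - 5*(-1/344)) + 384*(225*(-1/277) - 5*(-1/344))) - (225*(-1/277) - 5*(-1/344))) + 275509) = √((√(57 - 3840 - 5*(-225/277 + 5/344) + 384*(-225/277 + 5/344)) - (-225/277 + 5/344)) + 275509) = √((√(57 - 3840 - 5*(-76015/95288) + 384*(-76015/95288)) - 1*(-76015/95288)) + 275509) = √((√(57 - 3840 + 380075/95288 - 3648720/11911) + 76015/95288) + 275509) = √((√(-389284189/95288) + 76015/95288) + 275509) = √((I*√9273527950358/47644 + 76015/95288) + 275509) = √((76015/95288 + I*√9273527950358/47644) + 275509) = √(26252777607/95288 + I*√9273527950358/47644)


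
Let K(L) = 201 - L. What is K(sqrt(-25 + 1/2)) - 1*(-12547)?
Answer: 12748 - 7*I*sqrt(2)/2 ≈ 12748.0 - 4.9497*I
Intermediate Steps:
K(sqrt(-25 + 1/2)) - 1*(-12547) = (201 - sqrt(-25 + 1/2)) - 1*(-12547) = (201 - sqrt(-25 + 1/2)) + 12547 = (201 - sqrt(-49/2)) + 12547 = (201 - 7*I*sqrt(2)/2) + 12547 = 12748 - 7*I*sqrt(2)/2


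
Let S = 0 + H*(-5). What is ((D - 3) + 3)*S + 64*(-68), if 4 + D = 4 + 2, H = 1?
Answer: -4362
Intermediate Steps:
D = 2 (D = -4 + (4 + 2) = -4 + 6 = 2)
S = -5 (S = 0 + 1*(-5) = 0 - 5 = -5)
((D - 3) + 3)*S + 64*(-68) = ((2 - 3) + 3)*(-5) + 64*(-68) = (-1 + 3)*(-5) - 4352 = 2*(-5) - 4352 = -10 - 4352 = -4362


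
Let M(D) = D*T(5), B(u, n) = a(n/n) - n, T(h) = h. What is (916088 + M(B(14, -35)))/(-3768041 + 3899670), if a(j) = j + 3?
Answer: 916283/131629 ≈ 6.9611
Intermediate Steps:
a(j) = 3 + j
B(u, n) = 4 - n (B(u, n) = (3 + n/n) - n = (3 + 1) - n = 4 - n)
M(D) = 5*D (M(D) = D*5 = 5*D)
(916088 + M(B(14, -35)))/(-3768041 + 3899670) = (916088 + 5*(4 - 1*(-35)))/(-3768041 + 3899670) = (916088 + 5*(4 + 35))/131629 = (916088 + 5*39)*(1/131629) = (916088 + 195)*(1/131629) = 916283*(1/131629) = 916283/131629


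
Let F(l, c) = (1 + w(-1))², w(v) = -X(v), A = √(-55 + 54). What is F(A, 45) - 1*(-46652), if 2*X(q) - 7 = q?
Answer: 46656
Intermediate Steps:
A = I (A = √(-1) = I ≈ 1.0*I)
X(q) = 7/2 + q/2
w(v) = -7/2 - v/2 (w(v) = -(7/2 + v/2) = -7/2 - v/2)
F(l, c) = 4 (F(l, c) = (1 + (-7/2 - ½*(-1)))² = (1 + (-7/2 + ½))² = (1 - 3)² = (-2)² = 4)
F(A, 45) - 1*(-46652) = 4 - 1*(-46652) = 4 + 46652 = 46656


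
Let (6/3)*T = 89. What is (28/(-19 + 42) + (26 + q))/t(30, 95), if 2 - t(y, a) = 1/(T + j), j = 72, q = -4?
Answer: 62211/5336 ≈ 11.659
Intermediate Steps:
T = 89/2 (T = (1/2)*89 = 89/2 ≈ 44.500)
t(y, a) = 464/233 (t(y, a) = 2 - 1/(89/2 + 72) = 2 - 1/233/2 = 2 - 1*2/233 = 2 - 2/233 = 464/233)
(28/(-19 + 42) + (26 + q))/t(30, 95) = (28/(-19 + 42) + (26 - 4))/(464/233) = (28/23 + 22)*(233/464) = (534/23)*(233/464) = 62211/5336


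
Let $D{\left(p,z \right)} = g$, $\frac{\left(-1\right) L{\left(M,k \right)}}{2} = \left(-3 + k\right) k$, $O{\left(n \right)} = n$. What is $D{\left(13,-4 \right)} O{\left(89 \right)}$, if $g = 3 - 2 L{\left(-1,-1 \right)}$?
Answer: $1691$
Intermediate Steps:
$L{\left(M,k \right)} = - 2 k \left(-3 + k\right)$ ($L{\left(M,k \right)} = - 2 \left(-3 + k\right) k = - 2 k \left(-3 + k\right)$)
$g = 19$ ($g = 3 - 2 \cdot 2 \left(-1\right) \left(3 - -1\right) = 3 - 2 \cdot 2 \left(-1\right) \left(3 + 1\right) = 3 - 2 \cdot 2 \left(-1\right) 4 = 3 - -16 = 3 + 16 = 19$)
$D{\left(p,z \right)} = 19$
$D{\left(13,-4 \right)} O{\left(89 \right)} = 19 \cdot 89 = 1691$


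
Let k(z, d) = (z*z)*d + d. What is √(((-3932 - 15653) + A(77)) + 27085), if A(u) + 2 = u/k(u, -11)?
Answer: √263666378690/5930 ≈ 86.591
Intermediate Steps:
k(z, d) = d + d*z² (k(z, d) = z²*d + d = d*z² + d = d + d*z²)
A(u) = -2 + u/(-11 - 11*u²) (A(u) = -2 + u/((-11*(1 + u²))) = -2 + u/(-11 - 11*u²))
√(((-3932 - 15653) + A(77)) + 27085) = √(((-3932 - 15653) + (22 + 77 + 22*77²)/(11*(-1 - 1*77²))) + 27085) = √((-19585 + (22 + 77 + 22*5929)/(11*(-1 - 1*5929))) + 27085) = √((-19585 + (22 + 77 + 130438)/(11*(-1 - 5929))) + 27085) = √((-19585 + (1/11)*130537/(-5930)) + 27085) = √((-19585 + (1/11)*(-1/5930)*130537) + 27085) = √((-19585 - 11867/5930) + 27085) = √(-116150917/5930 + 27085) = √(44463133/5930) = √263666378690/5930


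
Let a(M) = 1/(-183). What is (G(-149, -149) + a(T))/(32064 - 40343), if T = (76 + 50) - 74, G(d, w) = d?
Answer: 1604/89121 ≈ 0.017998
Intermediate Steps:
T = 52 (T = 126 - 74 = 52)
a(M) = -1/183
(G(-149, -149) + a(T))/(32064 - 40343) = (-149 - 1/183)/(32064 - 40343) = -27268/183/(-8279) = -27268/183*(-1/8279) = 1604/89121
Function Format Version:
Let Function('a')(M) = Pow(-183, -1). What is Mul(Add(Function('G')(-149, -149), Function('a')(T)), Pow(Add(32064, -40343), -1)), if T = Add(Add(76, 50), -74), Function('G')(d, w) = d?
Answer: Rational(1604, 89121) ≈ 0.017998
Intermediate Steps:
T = 52 (T = Add(126, -74) = 52)
Function('a')(M) = Rational(-1, 183)
Mul(Add(Function('G')(-149, -149), Function('a')(T)), Pow(Add(32064, -40343), -1)) = Mul(Add(-149, Rational(-1, 183)), Pow(Add(32064, -40343), -1)) = Mul(Rational(-27268, 183), Pow(-8279, -1)) = Mul(Rational(-27268, 183), Rational(-1, 8279)) = Rational(1604, 89121)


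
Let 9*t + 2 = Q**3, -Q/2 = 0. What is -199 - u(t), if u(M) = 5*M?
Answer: -1781/9 ≈ -197.89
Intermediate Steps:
Q = 0 (Q = -2*0 = 0)
t = -2/9 (t = -2/9 + (1/9)*0**3 = -2/9 + (1/9)*0 = -2/9 + 0 = -2/9 ≈ -0.22222)
-199 - u(t) = -199 - 5*(-2)/9 = -199 - 1*(-10/9) = -199 + 10/9 = -1781/9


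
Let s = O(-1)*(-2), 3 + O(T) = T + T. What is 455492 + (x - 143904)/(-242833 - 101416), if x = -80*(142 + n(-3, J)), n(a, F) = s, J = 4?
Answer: 156802821572/344249 ≈ 4.5549e+5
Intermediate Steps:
O(T) = -3 + 2*T (O(T) = -3 + (T + T) = -3 + 2*T)
s = 10 (s = (-3 + 2*(-1))*(-2) = (-3 - 2)*(-2) = -5*(-2) = 10)
n(a, F) = 10
x = -12160 (x = -80*(142 + 10) = -80*152 = -12160)
455492 + (x - 143904)/(-242833 - 101416) = 455492 + (-12160 - 143904)/(-242833 - 101416) = 455492 - 156064/(-344249) = 455492 - 156064*(-1/344249) = 455492 + 156064/344249 = 156802821572/344249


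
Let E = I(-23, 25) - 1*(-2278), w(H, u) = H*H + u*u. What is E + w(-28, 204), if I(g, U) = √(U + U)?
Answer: 44678 + 5*√2 ≈ 44685.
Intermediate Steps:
I(g, U) = √2*√U (I(g, U) = √(2*U) = √2*√U)
w(H, u) = H² + u²
E = 2278 + 5*√2 (E = √2*√25 - 1*(-2278) = √2*5 + 2278 = 5*√2 + 2278 = 2278 + 5*√2 ≈ 2285.1)
E + w(-28, 204) = (2278 + 5*√2) + ((-28)² + 204²) = (2278 + 5*√2) + (784 + 41616) = (2278 + 5*√2) + 42400 = 44678 + 5*√2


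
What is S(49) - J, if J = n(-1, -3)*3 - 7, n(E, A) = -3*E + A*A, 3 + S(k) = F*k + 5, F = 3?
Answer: 120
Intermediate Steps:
S(k) = 2 + 3*k (S(k) = -3 + (3*k + 5) = -3 + (5 + 3*k) = 2 + 3*k)
n(E, A) = A² - 3*E (n(E, A) = -3*E + A² = A² - 3*E)
J = 29 (J = ((-3)² - 3*(-1))*3 - 7 = (9 + 3)*3 - 7 = 12*3 - 7 = 36 - 7 = 29)
S(49) - J = (2 + 3*49) - 1*29 = (2 + 147) - 29 = 149 - 29 = 120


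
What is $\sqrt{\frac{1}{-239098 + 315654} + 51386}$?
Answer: $\frac{\sqrt{75291038742763}}{38278} \approx 226.68$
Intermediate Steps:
$\sqrt{\frac{1}{-239098 + 315654} + 51386} = \sqrt{\frac{1}{76556} + 51386} = \sqrt{\frac{3933906617}{76556}} = \frac{\sqrt{75291038742763}}{38278}$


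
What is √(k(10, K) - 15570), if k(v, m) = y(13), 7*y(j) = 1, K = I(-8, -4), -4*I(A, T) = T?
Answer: I*√762923/7 ≈ 124.78*I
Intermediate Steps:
I(A, T) = -T/4
K = 1 (K = -¼*(-4) = 1)
y(j) = ⅐ (y(j) = (⅐)*1 = ⅐)
k(v, m) = ⅐
√(k(10, K) - 15570) = √(⅐ - 15570) = √(-108989/7) = I*√762923/7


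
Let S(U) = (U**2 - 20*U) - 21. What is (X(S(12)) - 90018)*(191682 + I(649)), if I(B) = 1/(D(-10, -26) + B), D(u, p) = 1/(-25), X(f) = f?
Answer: -93435406985685/5408 ≈ -1.7277e+10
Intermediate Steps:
S(U) = -21 + U**2 - 20*U
D(u, p) = -1/25
I(B) = 1/(-1/25 + B)
(X(S(12)) - 90018)*(191682 + I(649)) = ((-21 + 12**2 - 20*12) - 90018)*(191682 + 25/(-1 + 25*649)) = ((-21 + 144 - 240) - 90018)*(191682 + 25/(-1 + 16225)) = (-117 - 90018)*(191682 + 25/16224) = -90135*(191682 + 25*(1/16224)) = -90135*(191682 + 25/16224) = -90135*3109848793/16224 = -93435406985685/5408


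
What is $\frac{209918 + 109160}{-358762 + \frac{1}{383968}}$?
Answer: $- \frac{122515741504}{137753127615} \approx -0.88939$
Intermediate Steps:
$\frac{209918 + 109160}{-358762 + \frac{1}{383968}} = \frac{319078}{-358762 + \frac{1}{383968}} = \frac{319078}{- \frac{137753127615}{383968}} = 319078 \left(- \frac{383968}{137753127615}\right) = - \frac{122515741504}{137753127615}$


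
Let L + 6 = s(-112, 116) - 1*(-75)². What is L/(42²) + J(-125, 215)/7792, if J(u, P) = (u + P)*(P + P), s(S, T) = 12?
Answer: 255037/143178 ≈ 1.7813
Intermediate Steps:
J(u, P) = 2*P*(P + u) (J(u, P) = (P + u)*(2*P) = 2*P*(P + u))
L = -5619 (L = -6 + (12 - 1*(-75)²) = -6 + (12 - 1*5625) = -6 + (12 - 5625) = -6 - 5613 = -5619)
L/(42²) + J(-125, 215)/7792 = -5619/(42²) + (2*215*(215 - 125))/7792 = -5619/1764 + (2*215*90)*(1/7792) = -5619*1/1764 + 38700*(1/7792) = -1873/588 + 9675/1948 = 255037/143178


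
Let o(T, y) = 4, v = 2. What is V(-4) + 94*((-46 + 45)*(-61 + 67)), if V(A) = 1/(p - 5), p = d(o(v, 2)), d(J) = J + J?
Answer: -1691/3 ≈ -563.67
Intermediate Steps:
d(J) = 2*J
p = 8 (p = 2*4 = 8)
V(A) = 1/3 (V(A) = 1/(8 - 5) = 1/3)
V(-4) + 94*((-46 + 45)*(-61 + 67)) = 1/3 + 94*((-46 + 45)*(-61 + 67)) = 1/3 + 94*(-1*6) = 1/3 + 94*(-6) = 1/3 - 564 = -1691/3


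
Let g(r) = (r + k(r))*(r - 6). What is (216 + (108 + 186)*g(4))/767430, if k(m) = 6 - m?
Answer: -184/42635 ≈ -0.0043157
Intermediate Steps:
g(r) = -36 + 6*r (g(r) = (r + (6 - r))*(r - 6) = 6*(-6 + r) = -36 + 6*r)
(216 + (108 + 186)*g(4))/767430 = (216 + (108 + 186)*(-36 + 6*4))/767430 = (216 + 294*(-36 + 24))*(1/767430) = (216 + 294*(-12))*(1/767430) = (216 - 3528)*(1/767430) = -3312*1/767430 = -184/42635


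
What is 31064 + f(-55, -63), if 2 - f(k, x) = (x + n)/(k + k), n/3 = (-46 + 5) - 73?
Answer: 683371/22 ≈ 31062.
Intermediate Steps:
n = -342 (n = 3*((-46 + 5) - 73) = 3*(-41 - 73) = 3*(-114) = -342)
f(k, x) = 2 - (-342 + x)/(2*k) (f(k, x) = 2 - (x - 342)/(k + k) = 2 - (-342 + x)/(2*k))
31064 + f(-55, -63) = 31064 + (½)*(342 - 1*(-63) + 4*(-55))/(-55) = 31064 + (½)*(-1/55)*(342 + 63 - 220) = 31064 + (½)*(-1/55)*185 = 31064 - 37/22 = 683371/22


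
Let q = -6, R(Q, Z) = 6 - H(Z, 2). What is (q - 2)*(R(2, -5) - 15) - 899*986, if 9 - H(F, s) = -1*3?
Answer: -886246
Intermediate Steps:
H(F, s) = 12 (H(F, s) = 9 - (-1)*3 = 9 - 1*(-3) = 9 + 3 = 12)
R(Q, Z) = -6 (R(Q, Z) = 6 - 1*12 = 6 - 12 = -6)
(q - 2)*(R(2, -5) - 15) - 899*986 = (-6 - 2)*(-6 - 15) - 899*986 = -8*(-21) - 886414 = 168 - 886414 = -886246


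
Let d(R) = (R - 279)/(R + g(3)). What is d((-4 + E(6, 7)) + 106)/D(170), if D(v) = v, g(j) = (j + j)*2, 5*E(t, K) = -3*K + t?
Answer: -6/629 ≈ -0.0095389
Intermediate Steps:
E(t, K) = -3*K/5 + t/5 (E(t, K) = (-3*K + t)/5 = (t - 3*K)/5 = -3*K/5 + t/5)
g(j) = 4*j (g(j) = (2*j)*2 = 4*j)
d(R) = (-279 + R)/(12 + R) (d(R) = (R - 279)/(R + 4*3) = (-279 + R)/(R + 12) = (-279 + R)/(12 + R))
d((-4 + E(6, 7)) + 106)/D(170) = ((-279 + ((-4 + (-3/5*7 + (1/5)*6)) + 106))/(12 + ((-4 + (-3/5*7 + (1/5)*6)) + 106)))/170 = ((-279 + ((-4 + (-21/5 + 6/5)) + 106))/(12 + ((-4 + (-21/5 + 6/5)) + 106)))*(1/170) = ((-279 + ((-4 - 3) + 106))/(12 + ((-4 - 3) + 106)))*(1/170) = ((-279 + (-7 + 106))/(12 + (-7 + 106)))*(1/170) = ((-279 + 99)/(12 + 99))*(1/170) = (-180/111)*(1/170) = ((1/111)*(-180))*(1/170) = -60/37*1/170 = -6/629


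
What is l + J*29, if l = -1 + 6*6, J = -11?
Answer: -284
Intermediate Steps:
l = 35 (l = -1 + 36 = 35)
l + J*29 = 35 - 11*29 = 35 - 319 = -284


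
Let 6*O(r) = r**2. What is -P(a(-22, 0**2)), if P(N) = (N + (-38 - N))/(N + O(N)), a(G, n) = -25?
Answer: 12/25 ≈ 0.48000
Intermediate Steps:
O(r) = r**2/6
P(N) = -38/(N + N**2/6) (P(N) = (N + (-38 - N))/(N + N**2/6) = -38/(N + N**2/6))
-P(a(-22, 0**2)) = -(-228)/((-25)*(6 - 25)) = -(-228)*(-1)/(25*(-19)) = -(-228)*(-1)*(-1)/(25*19) = -1*(-12/25) = 12/25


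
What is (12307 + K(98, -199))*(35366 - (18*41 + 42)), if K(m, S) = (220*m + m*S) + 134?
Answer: 501462414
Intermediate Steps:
K(m, S) = 134 + 220*m + S*m (K(m, S) = (220*m + S*m) + 134 = 134 + 220*m + S*m)
(12307 + K(98, -199))*(35366 - (18*41 + 42)) = (12307 + (134 + 220*98 - 199*98))*(35366 - (18*41 + 42)) = (12307 + (134 + 21560 - 19502))*(35366 - (738 + 42)) = (12307 + 2192)*(35366 - 1*780) = 14499*(35366 - 780) = 14499*34586 = 501462414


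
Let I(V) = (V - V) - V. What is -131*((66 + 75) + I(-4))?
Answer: -18995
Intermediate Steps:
I(V) = -V (I(V) = 0 - V = -V)
-131*((66 + 75) + I(-4)) = -131*((66 + 75) - 1*(-4)) = -131*(141 + 4) = -131*145 = -18995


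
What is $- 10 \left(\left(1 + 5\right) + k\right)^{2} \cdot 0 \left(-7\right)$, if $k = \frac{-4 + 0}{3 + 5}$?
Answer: $0$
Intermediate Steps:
$k = - \frac{1}{2}$ ($k = - \frac{4}{8} = \left(-4\right) \frac{1}{8} = - \frac{1}{2} \approx -0.5$)
$- 10 \left(\left(1 + 5\right) + k\right)^{2} \cdot 0 \left(-7\right) = - 10 \left(\left(1 + 5\right) - \frac{1}{2}\right)^{2} \cdot 0 \left(-7\right) = - 10 \left(6 - \frac{1}{2}\right)^{2} \cdot 0 \left(-7\right) = - 10 \left(\frac{11}{2}\right)^{2} \cdot 0 \left(-7\right) = - 10 \cdot \frac{121}{4} \cdot 0 \left(-7\right) = \left(-10\right) 0 \left(-7\right) = 0 \left(-7\right) = 0$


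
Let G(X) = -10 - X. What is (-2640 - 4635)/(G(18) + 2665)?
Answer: -2425/879 ≈ -2.7588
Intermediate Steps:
(-2640 - 4635)/(G(18) + 2665) = (-2640 - 4635)/((-10 - 1*18) + 2665) = -7275/((-10 - 18) + 2665) = -7275/(-28 + 2665) = -7275/2637 = -7275*1/2637 = -2425/879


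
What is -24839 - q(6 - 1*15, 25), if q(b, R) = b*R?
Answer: -24614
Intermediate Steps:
q(b, R) = R*b
-24839 - q(6 - 1*15, 25) = -24839 - 25*(6 - 1*15) = -24839 - 25*(6 - 15) = -24839 - 25*(-9) = -24839 - 1*(-225) = -24839 + 225 = -24614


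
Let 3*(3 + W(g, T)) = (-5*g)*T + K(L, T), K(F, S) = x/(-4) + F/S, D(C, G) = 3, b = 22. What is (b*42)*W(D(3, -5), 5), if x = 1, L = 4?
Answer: -128513/5 ≈ -25703.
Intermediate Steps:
K(F, S) = -¼ + F/S (K(F, S) = 1/(-4) + F/S = 1*(-¼) + F/S = -¼ + F/S)
W(g, T) = -3 - 5*T*g/3 + (4 - T/4)/(3*T) (W(g, T) = -3 + ((-5*g)*T + (4 - T/4)/T)/3 = -3 + (-5*T*g + (4 - T/4)/T)/3 = -3 + ((4 - T/4)/T - 5*T*g)/3 = -3 + (-5*T*g/3 + (4 - T/4)/(3*T)) = -3 - 5*T*g/3 + (4 - T/4)/(3*T))
(b*42)*W(D(3, -5), 5) = (22*42)*((1/12)*(16 - 1*5*(37 + 20*5*3))/5) = 924*((1/12)*(⅕)*(16 - 1*5*(37 + 300))) = 924*((1/12)*(⅕)*(16 - 1*5*337)) = 924*((1/12)*(⅕)*(16 - 1685)) = 924*((1/12)*(⅕)*(-1669)) = 924*(-1669/60) = -128513/5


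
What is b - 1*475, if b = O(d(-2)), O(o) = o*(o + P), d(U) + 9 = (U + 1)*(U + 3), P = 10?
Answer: -475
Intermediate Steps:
d(U) = -9 + (1 + U)*(3 + U) (d(U) = -9 + (U + 1)*(U + 3) = -9 + (1 + U)*(3 + U))
O(o) = o*(10 + o) (O(o) = o*(o + 10) = o*(10 + o))
b = 0 (b = (-6 + (-2)**2 + 4*(-2))*(10 + (-6 + (-2)**2 + 4*(-2))) = (-6 + 4 - 8)*(10 + (-6 + 4 - 8)) = -10*(10 - 10) = -10*0 = 0)
b - 1*475 = 0 - 1*475 = 0 - 475 = -475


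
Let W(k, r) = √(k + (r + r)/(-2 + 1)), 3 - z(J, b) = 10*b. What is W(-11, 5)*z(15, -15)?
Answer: 153*I*√21 ≈ 701.13*I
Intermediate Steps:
z(J, b) = 3 - 10*b
W(k, r) = √(k - 2*r) (W(k, r) = √(k + (2*r)/(-1)) = √(k + (2*r)*(-1)) = √(k - 2*r))
W(-11, 5)*z(15, -15) = √(-11 - 2*5)*(3 - 10*(-15)) = √(-11 - 10)*(3 + 150) = √(-21)*153 = (I*√21)*153 = 153*I*√21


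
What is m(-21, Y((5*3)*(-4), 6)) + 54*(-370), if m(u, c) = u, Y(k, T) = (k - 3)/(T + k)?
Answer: -20001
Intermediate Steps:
Y(k, T) = (-3 + k)/(T + k)
m(-21, Y((5*3)*(-4), 6)) + 54*(-370) = -21 + 54*(-370) = -21 - 19980 = -20001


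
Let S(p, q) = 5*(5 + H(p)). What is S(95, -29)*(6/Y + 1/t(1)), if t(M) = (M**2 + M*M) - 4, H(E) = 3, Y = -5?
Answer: -68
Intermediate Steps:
t(M) = -4 + 2*M**2 (t(M) = (M**2 + M**2) - 4 = 2*M**2 - 4 = -4 + 2*M**2)
S(p, q) = 40 (S(p, q) = 5*(5 + 3) = 5*8 = 40)
S(95, -29)*(6/Y + 1/t(1)) = 40*(6/(-5) + 1/(-4 + 2*1**2)) = 40*(6*(-1/5) + 1/(-4 + 2*1)) = 40*(-6/5 + 1/(-4 + 2)) = 40*(-6/5 + 1/(-2)) = 40*(-6/5 + 1*(-1/2)) = 40*(-6/5 - 1/2) = 40*(-17/10) = -68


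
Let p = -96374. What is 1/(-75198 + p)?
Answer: -1/171572 ≈ -5.8285e-6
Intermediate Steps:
1/(-75198 + p) = 1/(-75198 - 96374) = 1/(-171572) = -1/171572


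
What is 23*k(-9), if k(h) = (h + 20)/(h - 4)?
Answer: -253/13 ≈ -19.462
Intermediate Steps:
k(h) = (20 + h)/(-4 + h)
23*k(-9) = 23*((20 - 9)/(-4 - 9)) = 23*(11/(-13)) = 23*(-1/13*11) = 23*(-11/13) = -253/13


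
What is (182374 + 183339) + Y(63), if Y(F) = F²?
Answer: 369682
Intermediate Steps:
(182374 + 183339) + Y(63) = (182374 + 183339) + 63² = 365713 + 3969 = 369682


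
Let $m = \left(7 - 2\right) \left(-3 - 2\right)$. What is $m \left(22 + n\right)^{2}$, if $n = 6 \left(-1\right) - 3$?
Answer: $-4225$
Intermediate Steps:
$n = -9$ ($n = -6 - 3 = -9$)
$m = -25$ ($m = \left(7 - 2\right) \left(-5\right) = 5 \left(-5\right) = -25$)
$m \left(22 + n\right)^{2} = - 25 \left(22 - 9\right)^{2} = - 25 \cdot 13^{2} = \left(-25\right) 169 = -4225$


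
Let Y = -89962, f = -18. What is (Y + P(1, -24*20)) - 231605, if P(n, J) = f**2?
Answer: -321243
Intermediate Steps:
P(n, J) = 324 (P(n, J) = (-18)**2 = 324)
(Y + P(1, -24*20)) - 231605 = (-89962 + 324) - 231605 = -89638 - 231605 = -321243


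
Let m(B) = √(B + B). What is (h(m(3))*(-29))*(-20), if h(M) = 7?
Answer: 4060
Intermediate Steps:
m(B) = √2*√B (m(B) = √(2*B) = √2*√B)
(h(m(3))*(-29))*(-20) = (7*(-29))*(-20) = -203*(-20) = 4060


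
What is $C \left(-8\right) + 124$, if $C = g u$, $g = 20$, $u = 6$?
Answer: $-836$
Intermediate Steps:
$C = 120$ ($C = 20 \cdot 6 = 120$)
$C \left(-8\right) + 124 = 120 \left(-8\right) + 124 = -960 + 124 = -836$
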